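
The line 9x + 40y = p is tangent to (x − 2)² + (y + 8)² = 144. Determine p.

Tangency holds when the distance from the centre (2, −8) to the line equals the radius 12:
|9·2 + 40·(−8) − p| / √1681 = 12
|p − (−302)| = 12·41, so p = 190 or p = −794.

p = −794 or p = 190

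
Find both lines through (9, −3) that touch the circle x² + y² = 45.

Let a tangent through (9, −3) have slope m. Its distance from (0, 0) must equal 3√5:
[m·(−9) − (3)]² = 45(m² + 1)
2m² + 3m − 2 = 0, so m = 1/2 or m = −2.
With m = 1/2: x − 2y = 15. With m = −2: 2x + y = 15.

x − 2y = 15 and 2x + y = 15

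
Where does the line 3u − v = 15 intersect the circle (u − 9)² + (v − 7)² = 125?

From the line, v = 3u − 15. Substituting:
10u² − 150u + 440 = 0  ⟹  u² − 15u + 44 = 0
u = 11 or u = 4, giving (11, 18) and (4, −3).

(4, −3) and (11, 18)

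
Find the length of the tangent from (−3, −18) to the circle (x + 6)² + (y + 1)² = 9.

With centre O = (−6, −1), |OP|² = 298 and r² = 9.
Power of the point: PT² = |PO|² − r² = 289, so PT = 17.

17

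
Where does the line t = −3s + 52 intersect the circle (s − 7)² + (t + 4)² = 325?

(13, 13) and (22, −14)

From the line, t = −3s + 52. Substituting:
10s² − 350s + 2860 = 0  ⟹  s² − 35s + 286 = 0
s = 22 or s = 13, giving (22, −14) and (13, 13).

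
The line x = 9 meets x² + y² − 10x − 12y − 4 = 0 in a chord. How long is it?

Centre (5, 6), r² = 65. Perpendicular distance d from centre to line = |−4| / √1 = 4.
Half the chord is √(r² − d²) = √(49), so the full chord is 14.

14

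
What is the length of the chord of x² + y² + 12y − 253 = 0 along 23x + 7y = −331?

17√2

Substitute y = (−331 − 23x)/7:
578x² + 13294x + 69360 = 0  ⟹  x² + 23x + 120 = 0
x = −8 or x = −15, giving (−8, −21) and (−15, 2).
|(−8, −21) − (−15, 2)| = √((7)² + (−23)²) = 17√2.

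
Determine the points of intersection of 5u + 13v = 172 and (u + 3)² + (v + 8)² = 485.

Express v = (172 − 5u)/13 and substitute into the circle:
194u² − 1746u − 4268 = 0  ⟹  u² − 9u − 22 = 0
u = 11 or u = −2, giving (11, 9) and (−2, 14).

(−2, 14) and (11, 9)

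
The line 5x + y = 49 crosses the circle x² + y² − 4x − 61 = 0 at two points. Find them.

Express y = −5x + 49 and substitute into the circle:
26x² − 494x + 2340 = 0  ⟹  x² − 19x + 90 = 0
x = 10 or x = 9, giving (10, −1) and (9, 4).

(9, 4) and (10, −1)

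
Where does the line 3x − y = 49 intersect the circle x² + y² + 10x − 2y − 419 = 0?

(13, −10) and (16, −1)

Express y = 3x − 49 and substitute into the circle:
10x² − 290x + 2080 = 0  ⟹  x² − 29x + 208 = 0
x = 16 or x = 13, giving (16, −1) and (13, −10).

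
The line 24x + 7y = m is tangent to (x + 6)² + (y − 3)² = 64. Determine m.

m = −323 or m = 77

For a tangent, require d(centre, line) = r = 8.
|24·(−6) + 7·3 − m| / √625 = 8
|m − (−123)| = 8·25, so m = 77 or m = −323.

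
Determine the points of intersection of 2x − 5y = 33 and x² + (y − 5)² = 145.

(−1, −7) and (9, −3)

Express y = (−33 + 2x)/5 and substitute into the circle:
29x² − 232x − 261 = 0  ⟹  x² − 8x − 9 = 0
x = 9 or x = −1, giving (9, −3) and (−1, −7).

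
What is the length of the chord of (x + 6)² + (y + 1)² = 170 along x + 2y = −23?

10√5

The distance from (−6, −1) to the line is 15/√5, and r² = 170.
Chord = 2√(r² − d²) = 2·√(125) = 10√5.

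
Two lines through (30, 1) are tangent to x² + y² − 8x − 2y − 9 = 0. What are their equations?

x − 5y = 25 and x + 5y = 35

Let a tangent through (30, 1) have slope m. Its distance from (4, 1) must equal √26:
[m·(−26) − (0)]² = 26(m² + 1)
25m² − 1 = 0, so m = 1/5 or m = −1/5.
Through (30, 1) these give x − 5y = 25 and x + 5y = 35.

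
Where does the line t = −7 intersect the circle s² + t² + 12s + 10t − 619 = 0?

(−32, −7) and (20, −7)

Substitute t = −7:
s² + 12s − 640 = 0
s = 20 or s = −32, giving (20, −7) and (−32, −7).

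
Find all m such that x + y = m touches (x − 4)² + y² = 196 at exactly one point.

The line touches the circle iff its distance from (4, 0) is 14:
|1·4 + 1·0 − m| / √2 = 14
|m − (4)| = 14√2.

m = 4 ± 14√2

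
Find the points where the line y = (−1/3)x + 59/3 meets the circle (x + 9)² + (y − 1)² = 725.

Substitute y = (59 − x)/3:
10x² + 50x − 2660 = 0  ⟹  x² + 5x − 266 = 0
x = 14 or x = −19, giving (14, 15) and (−19, 26).

(−19, 26) and (14, 15)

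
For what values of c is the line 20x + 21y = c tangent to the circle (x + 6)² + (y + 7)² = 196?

c = −673 or c = 139

The line touches the circle iff its distance from (−6, −7) is 14:
|20·(−6) + 21·(−7) − c| / √841 = 14
|c − (−267)| = 14·29, so c = 139 or c = −673.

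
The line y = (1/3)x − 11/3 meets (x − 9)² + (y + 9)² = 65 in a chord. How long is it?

√10

From the line, y = (−11 + x)/3. Substituting:
10x² − 130x + 400 = 0  ⟹  x² − 13x + 40 = 0
x = 8 or x = 5, giving (8, −1) and (5, −2).
Chord length = distance between (8, −1) and (5, −2) = √10 = √10.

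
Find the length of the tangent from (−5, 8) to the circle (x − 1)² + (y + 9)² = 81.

The centre is (1, −9) and r = 9. The square of the distance from P to the centre is 36 + 289 = 325.
The tangent meets the radius at right angles, so tangent² = |PO|² − r² = 325 − 81 = 244.

2√61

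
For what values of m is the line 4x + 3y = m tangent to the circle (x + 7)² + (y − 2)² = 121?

m = −77 or m = 33

The line touches the circle iff its distance from (−7, 2) is 11:
|4·(−7) + 3·2 − m| / √25 = 11
|m − (−22)| = 11·5, so m = 33 or m = −77.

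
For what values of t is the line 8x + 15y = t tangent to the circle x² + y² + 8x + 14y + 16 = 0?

t = −256 or t = −18

For a tangent, require d(centre, line) = r = 7.
|8·(−4) + 15·(−7) − t| / √289 = 7
|t − (−137)| = 7·17, so t = −18 or t = −256.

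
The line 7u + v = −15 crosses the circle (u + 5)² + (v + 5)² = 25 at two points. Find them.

Express v = −7u − 15 and substitute into the circle:
50u² + 150u + 100 = 0  ⟹  u² + 3u + 2 = 0
u = −1 or u = −2, giving (−1, −8) and (−2, −1).

(−2, −1) and (−1, −8)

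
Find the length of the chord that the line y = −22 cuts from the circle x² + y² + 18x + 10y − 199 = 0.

8

The distance from (−9, −5) to the line is 17, and r² = 305.
Half the chord is √(r² − d²) = √(16), so the full chord is 8.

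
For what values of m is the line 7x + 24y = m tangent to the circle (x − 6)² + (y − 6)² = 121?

m = −89 or m = 461

The line touches the circle iff its distance from (6, 6) is 11:
|7·6 + 24·6 − m| / √625 = 11
|m − (186)| = 11·25, so m = 461 or m = −89.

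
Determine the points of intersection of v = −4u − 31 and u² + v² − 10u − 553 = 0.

(−12, 17) and (−2, −23)

From the line, v = −4u − 31. Substituting:
17u² + 238u + 408 = 0  ⟹  u² + 14u + 24 = 0
u = −2 or u = −12, giving (−2, −23) and (−12, 17).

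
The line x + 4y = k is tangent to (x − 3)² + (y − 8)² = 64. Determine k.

k = 35 ± 8√17

The line touches the circle iff its distance from (3, 8) is 8:
|1·3 + 4·8 − k| / √17 = 8
|k − (35)| = 8√17.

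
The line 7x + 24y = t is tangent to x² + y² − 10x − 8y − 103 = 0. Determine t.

t = −169 or t = 431

Tangency holds when the distance from the centre (5, 4) to the line equals the radius 12:
|7·5 + 24·4 − t| / √625 = 12
|t − (131)| = 12·25, so t = 431 or t = −169.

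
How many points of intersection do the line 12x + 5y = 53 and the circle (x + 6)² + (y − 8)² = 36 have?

0

Substituting the line into the circle gives 169x² − 12x + 169 = 0.
Δ = 144 − 114244 = −114100.
No real roots: the line does not meet the circle.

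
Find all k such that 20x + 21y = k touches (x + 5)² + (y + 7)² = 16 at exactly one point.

k = −363 or k = −131

For a tangent, require d(centre, line) = r = 4.
|20·(−5) + 21·(−7) − k| / √841 = 4
|k − (−247)| = 4·29, so k = −131 or k = −363.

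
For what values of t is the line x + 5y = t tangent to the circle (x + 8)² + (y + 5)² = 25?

t = −33 ± 5√26

For a tangent, require d(centre, line) = r = 5.
|1·(−8) + 5·(−5) − t| / √26 = 5
|t − (−33)| = 5√26.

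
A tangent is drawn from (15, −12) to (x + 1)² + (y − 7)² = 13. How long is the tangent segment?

The centre is (−1, 7) and r = √13. The square of the distance from P to the centre is 256 + 361 = 617.
Power of the point: PT² = |PO|² − r² = 604, so PT = 2√151.

2√151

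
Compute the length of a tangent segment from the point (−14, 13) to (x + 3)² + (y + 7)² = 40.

Centre (−3, −7), r² = 40. |PO|² = (−11)² + (20)² = 521.
By the tangent–radius right angle, tangent length = √(|PO|² − r²) = √481.

√481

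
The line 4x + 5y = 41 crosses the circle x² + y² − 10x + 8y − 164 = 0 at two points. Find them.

(−1, 9) and (19, −7)

Substitute y = (41 − 4x)/5:
41x² − 738x − 779 = 0  ⟹  x² − 18x − 19 = 0
x = 19 or x = −1, giving (19, −7) and (−1, 9).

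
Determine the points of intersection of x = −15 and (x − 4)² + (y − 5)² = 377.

(−15, 1) and (−15, 9)

The line gives x = −15. Substituting into the circle:
y² − 10y + 9 = 0
y = 9 or y = 1, giving (−15, 9) and (−15, 1).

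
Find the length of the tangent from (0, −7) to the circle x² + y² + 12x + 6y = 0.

Centre (−6, −3), r² = 45. |PO|² = (6)² + (−4)² = 52.
By the tangent–radius right angle, tangent length = √(|PO|² − r²) = √7.

√7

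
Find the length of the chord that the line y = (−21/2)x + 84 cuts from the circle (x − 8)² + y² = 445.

Express y = (168 − 21x)/2 and substitute into the circle:
445x² − 7120x + 26700 = 0  ⟹  x² − 16x + 60 = 0
x = 10 or x = 6, giving (10, −21) and (6, 21).
|(10, −21) − (6, 21)| = √((4)² + (−42)²) = 2√445.

2√445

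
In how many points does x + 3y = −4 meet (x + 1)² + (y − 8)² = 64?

0

d² = (1·(−1) + 3·8 − (−4))²/10 = 729/10; r² = 64.
Since d² > r², the line lies outside the circle.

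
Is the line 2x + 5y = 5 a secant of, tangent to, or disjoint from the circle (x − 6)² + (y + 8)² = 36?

Substituting the line into the circle gives 29x² − 480x + 2025 = 0.
Δ = 230400 − 234900 = −4500.
No real roots: the line does not meet the circle.

disjoint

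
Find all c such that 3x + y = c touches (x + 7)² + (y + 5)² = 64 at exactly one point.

For a tangent, require d(centre, line) = r = 8.
|3·(−7) + 1·(−5) − c| / √10 = 8
|c − (−26)| = 8√10.

c = −26 ± 8√10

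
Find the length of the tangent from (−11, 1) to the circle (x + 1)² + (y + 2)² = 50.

√59

With centre O = (−1, −2), |OP|² = 109 and r² = 50.
Power of the point: PT² = |PO|² − r² = 59, so PT = √59.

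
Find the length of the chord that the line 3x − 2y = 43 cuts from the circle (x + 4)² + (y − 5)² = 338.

From the line, y = (−43 + 3x)/2. Substituting:
13x² − 286x + 1521 = 0  ⟹  x² − 22x + 117 = 0
x = 13 or x = 9, giving (13, −2) and (9, −8).
Chord length = distance between (13, −2) and (9, −8) = √52 = 2√13.

2√13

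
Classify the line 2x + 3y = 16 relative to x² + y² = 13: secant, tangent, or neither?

Substituting the line into the circle gives 13x² − 64x + 139 = 0.
Δ = 4096 − 7228 = −3132.
No real roots: the line does not meet the circle.

neither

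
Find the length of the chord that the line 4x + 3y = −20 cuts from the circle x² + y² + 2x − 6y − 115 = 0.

20

Centre (−1, 3), r² = 125. Perpendicular distance d from centre to line = |25| / √25 = 25/√25.
Half the chord is √(r² − d²) = √(100), so the full chord is 20.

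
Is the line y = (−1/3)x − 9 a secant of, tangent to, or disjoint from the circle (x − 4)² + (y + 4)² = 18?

Substituting the line into the circle gives 10x² − 42x + 207 = 0.
Δ = 1764 − 8280 = −6516.
No real roots: the line does not meet the circle.

disjoint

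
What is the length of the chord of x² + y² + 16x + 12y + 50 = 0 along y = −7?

Express y = −7 and substitute into the circle:
x² + 16x + 15 = 0
x = −1 or x = −15, giving (−1, −7) and (−15, −7).
|(−1, −7) − (−15, −7)| = √((14)² + (0)²) = 14.

14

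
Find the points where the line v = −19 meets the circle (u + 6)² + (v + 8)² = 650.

(−29, −19) and (17, −19)

From the line, v = −19. Substituting:
u² + 12u − 493 = 0
u = 17 or u = −29, giving (17, −19) and (−29, −19).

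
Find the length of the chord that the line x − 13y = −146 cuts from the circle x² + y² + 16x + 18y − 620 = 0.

Centre (−8, −9), r² = 765. Perpendicular distance d from centre to line = |255| / √170 = 255/√170.
Chord = 2√(r² − d²) = 2·√(765/2) = 3√170.

3√170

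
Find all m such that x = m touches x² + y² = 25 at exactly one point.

Tangency holds when the distance from the centre (0, 0) to the line equals the radius 5:
|1·0 + 0·0 − m| / √1 = 5
|m| = 5, so m = 5 or m = −5.

m = −5 or m = 5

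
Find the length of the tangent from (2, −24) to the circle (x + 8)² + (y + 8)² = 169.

With centre O = (−8, −8), |OP|² = 356 and r² = 169.
Power of the point: PT² = |PO|² − r² = 187, so PT = √187.

√187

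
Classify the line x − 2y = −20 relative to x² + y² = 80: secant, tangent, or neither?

Substituting the line into the circle gives 5x² + 40x + 80 = 0.
Δ = 1600 − 1600 = 0.
A repeated root: the line is tangent.

tangent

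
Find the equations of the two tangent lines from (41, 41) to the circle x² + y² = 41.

Write the tangent as mx − y + (41 − m·(41)) = 0 and set its distance from the centre to √41:
[m·(−41) − (−41)]² = 41(m² + 1)
20m² − 41m + 20 = 0, so m = 5/4 or m = 4/5.
With m = 5/4: 5x − 4y = 41. With m = 4/5: 4x − 5y = −41.

5x − 4y = 41 and 4x − 5y = −41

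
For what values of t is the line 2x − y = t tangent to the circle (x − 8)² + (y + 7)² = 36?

t = 23 ± 6√5

For a tangent, require d(centre, line) = r = 6.
|2·8 − 1·(−7) − t| / √5 = 6
|t − (23)| = 6√5.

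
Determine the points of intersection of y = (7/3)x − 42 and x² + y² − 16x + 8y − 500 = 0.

Express y = (−126 + 7x)/3 and substitute into the circle:
58x² − 1740x + 8352 = 0  ⟹  x² − 30x + 144 = 0
x = 24 or x = 6, giving (24, 14) and (6, −28).

(6, −28) and (24, 14)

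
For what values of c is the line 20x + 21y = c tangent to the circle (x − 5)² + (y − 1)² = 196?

c = −285 or c = 527

For a tangent, require d(centre, line) = r = 14.
|20·5 + 21·1 − c| / √841 = 14
|c − (121)| = 14·29, so c = 527 or c = −285.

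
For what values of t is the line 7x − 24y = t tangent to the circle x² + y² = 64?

t = −200 or t = 200

Tangency holds when the distance from the centre (0, 0) to the line equals the radius 8:
|7·0 − 24·0 − t| / √625 = 8
|t| = 8·25, so t = 200 or t = −200.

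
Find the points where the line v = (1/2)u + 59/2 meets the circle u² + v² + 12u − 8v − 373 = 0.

(−19, 20) and (−11, 24)

From the line, v = (59 + u)/2. Substituting:
5u² + 150u + 1045 = 0  ⟹  u² + 30u + 209 = 0
u = −11 or u = −19, giving (−11, 24) and (−19, 20).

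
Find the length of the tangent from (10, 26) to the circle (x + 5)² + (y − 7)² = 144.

√442

Centre (−5, 7), r² = 144. |PO|² = (15)² + (19)² = 586.
Power of the point: PT² = |PO|² − r² = 442, so PT = √442.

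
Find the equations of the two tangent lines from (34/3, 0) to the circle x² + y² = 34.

3x + 5y = 34 and 3x − 5y = 34

Let a tangent through (34/3, 0) have slope m. Its distance from (0, 0) must equal √34:
(−34/3m − (0))² = 34(m² + 1)
25m² − 9 = 0, so m = −3/5 or m = 3/5.
Through (34/3, 0) these give 3x + 5y = 34 and 3x − 5y = 34.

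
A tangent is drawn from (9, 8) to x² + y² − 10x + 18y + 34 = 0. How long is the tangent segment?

√233

With centre O = (5, −9), |OP|² = 305 and r² = 72.
The tangent meets the radius at right angles, so tangent² = |PO|² − r² = 305 − 72 = 233.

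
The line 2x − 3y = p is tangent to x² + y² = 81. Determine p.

Tangency holds when the distance from the centre (0, 0) to the line equals the radius 9:
|2·0 − 3·0 − p| / √13 = 9
|p| = 9√13.

p = ±9√13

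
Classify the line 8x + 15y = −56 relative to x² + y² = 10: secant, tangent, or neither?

neither

Substituting the line into the circle gives 289x² + 896x + 886 = 0.
Δ = 802816 − 1024216 = −221400.
No real roots: the line does not meet the circle.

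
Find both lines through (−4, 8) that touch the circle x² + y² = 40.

x + 3y = 20 and 3x − y = −20

Let a tangent through (−4, 8) have slope m. Its distance from (0, 0) must equal 2√10:
(4m − (−8))² = 40(m² + 1)
3m² − 8m − 3 = 0, so m = −1/3 or m = 3.
With m = −1/3: x + 3y = 20. With m = 3: 3x − y = −20.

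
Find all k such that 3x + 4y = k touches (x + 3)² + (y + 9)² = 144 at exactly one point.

k = −105 or k = 15

For a tangent, require d(centre, line) = r = 12.
|3·(−3) + 4·(−9) − k| / √25 = 12
|k − (−45)| = 12·5, so k = 15 or k = −105.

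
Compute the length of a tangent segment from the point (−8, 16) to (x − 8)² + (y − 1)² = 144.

The centre is (8, 1) and r = 12. The square of the distance from P to the centre is 256 + 225 = 481.
Power of the point: PT² = |PO|² − r² = 337, so PT = √337.

√337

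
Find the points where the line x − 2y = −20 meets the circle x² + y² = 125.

Express y = (20 + x)/2 and substitute into the circle:
5x² + 40x − 100 = 0  ⟹  x² + 8x − 20 = 0
x = 2 or x = −10, giving (2, 11) and (−10, 5).

(−10, 5) and (2, 11)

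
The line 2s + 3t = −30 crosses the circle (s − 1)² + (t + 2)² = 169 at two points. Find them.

(−12, −2) and (6, −14)

From the line, t = (−30 − 2s)/3. Substituting:
13s² + 78s − 936 = 0  ⟹  s² + 6s − 72 = 0
s = 6 or s = −12, giving (6, −14) and (−12, −2).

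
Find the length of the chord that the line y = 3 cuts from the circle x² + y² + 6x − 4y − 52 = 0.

16

Centre (−3, 2), r² = 65. Perpendicular distance d from centre to line = |−1| / √1 = 1.
Half the chord is √(r² − d²) = √(64), so the full chord is 16.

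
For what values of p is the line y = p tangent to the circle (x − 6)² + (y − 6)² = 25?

Tangency holds when the distance from the centre (6, 6) to the line equals the radius 5:
|0·6 + 1·6 − p| / √1 = 5
|p − (6)| = 5, so p = 11 or p = 1.

p = 1 or p = 11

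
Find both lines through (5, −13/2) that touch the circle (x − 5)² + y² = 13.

A line y − (−13/2) = m(x − (5)) is tangent when its distance from (5, 0) is √13:
[m·(0) − (13/2)]² = 13(m² + 1)
4m² − 9 = 0, so m = −3/2 or m = 3/2.
With m = −3/2: 3x + 2y = 2. With m = 3/2: 3x − 2y = 28.

3x + 2y = 2 and 3x − 2y = 28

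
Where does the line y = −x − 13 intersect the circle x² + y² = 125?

(−11, −2) and (−2, −11)

Substitute y = −x − 13:
2x² + 26x + 44 = 0  ⟹  x² + 13x + 22 = 0
x = −2 or x = −11, giving (−2, −11) and (−11, −2).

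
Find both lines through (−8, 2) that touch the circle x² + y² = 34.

A line y − (2) = m(x − (−8)) is tangent when its distance from (0, 0) is √34:
(8m − (−2))² = 34(m² + 1)
15m² + 16m − 15 = 0, so m = 3/5 or m = −5/3.
With m = 3/5: 3x − 5y = −34. With m = −5/3: 5x + 3y = −34.

3x − 5y = −34 and 5x + 3y = −34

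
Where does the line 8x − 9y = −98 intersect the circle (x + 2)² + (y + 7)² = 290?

From the line, y = (98 + 8x)/9. Substituting:
145x² + 2900x + 2755 = 0  ⟹  x² + 20x + 19 = 0
x = −1 or x = −19, giving (−1, 10) and (−19, −6).

(−19, −6) and (−1, 10)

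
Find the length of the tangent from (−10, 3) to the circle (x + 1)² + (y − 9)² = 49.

2√17

With centre O = (−1, 9), |OP|² = 117 and r² = 49.
The tangent meets the radius at right angles, so tangent² = |PO|² − r² = 117 − 49 = 68.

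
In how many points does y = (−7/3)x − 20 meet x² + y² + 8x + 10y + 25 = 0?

2

Substituting the line into the circle gives 58x² + 702x + 2025 = 0.
Δ = 492804 − 469800 = 23004.
Two real roots: the line is a secant.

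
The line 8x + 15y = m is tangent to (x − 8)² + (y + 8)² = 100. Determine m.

For a tangent, require d(centre, line) = r = 10.
|8·8 + 15·(−8) − m| / √289 = 10
|m − (−56)| = 10·17, so m = 114 or m = −226.

m = −226 or m = 114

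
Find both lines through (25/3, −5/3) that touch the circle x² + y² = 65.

Write the tangent as mx − y + (−5/3 − m·(25/3)) = 0 and set its distance from the centre to √65:
[m·(−25/3) − (5/3)]² = 65(m² + 1)
4m² + 25m − 56 = 0, so m = −8 or m = 7/4.
With m = −8: 8x + y = 65. With m = 7/4: 7x − 4y = 65.

8x + y = 65 and 7x − 4y = 65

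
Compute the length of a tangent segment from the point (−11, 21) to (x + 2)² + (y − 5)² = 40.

The centre is (−2, 5) and r = 2√10. The square of the distance from P to the centre is 81 + 256 = 337.
Power of the point: PT² = |PO|² − r² = 297, so PT = 3√33.

3√33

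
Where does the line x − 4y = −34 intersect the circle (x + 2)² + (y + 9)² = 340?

(−14, 5) and (2, 9)

From the line, y = (34 + x)/4. Substituting:
17x² + 204x − 476 = 0  ⟹  x² + 12x − 28 = 0
x = 2 or x = −14, giving (2, 9) and (−14, 5).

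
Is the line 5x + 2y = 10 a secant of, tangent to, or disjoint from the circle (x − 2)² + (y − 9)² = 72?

Substituting the line into the circle gives 29x² + 64x − 208 = 0.
Discriminant = (64)² − 4·29·(−208) = 28224 > 0.
Two real roots: the line is a secant.

secant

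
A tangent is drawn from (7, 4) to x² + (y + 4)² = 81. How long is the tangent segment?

4√2

With centre O = (0, −4), |OP|² = 113 and r² = 81.
By the tangent–radius right angle, tangent length = √(|PO|² − r²) = √32 = 4√2.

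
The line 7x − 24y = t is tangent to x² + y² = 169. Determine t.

For a tangent, require d(centre, line) = r = 13.
|7·0 − 24·0 − t| / √625 = 13
|t| = 13·25, so t = 325 or t = −325.

t = −325 or t = 325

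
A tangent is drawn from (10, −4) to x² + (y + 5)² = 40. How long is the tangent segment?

The centre is (0, −5) and r = 2√10. The square of the distance from P to the centre is 100 + 1 = 101.
By the tangent–radius right angle, tangent length = √(|PO|² − r²) = √61.

√61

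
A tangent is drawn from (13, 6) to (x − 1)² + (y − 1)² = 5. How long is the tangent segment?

Centre (1, 1), r² = 5. |PO|² = (12)² + (5)² = 169.
The tangent meets the radius at right angles, so tangent² = |PO|² − r² = 169 − 5 = 164.

2√41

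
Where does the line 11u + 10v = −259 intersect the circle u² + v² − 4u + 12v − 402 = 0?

(−19, −5) and (1, −27)

Substitute v = (−259 − 11u)/10:
221u² + 3978u − 4199 = 0  ⟹  u² + 18u − 19 = 0
u = 1 or u = −19, giving (1, −27) and (−19, −5).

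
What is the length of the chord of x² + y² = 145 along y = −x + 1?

Centre (0, 0), r² = 145. Perpendicular distance d from centre to line = |−1| / √2 = 1/√2.
Chord = 2√(r² − d²) = 2·√(289/2) = 17√2.

17√2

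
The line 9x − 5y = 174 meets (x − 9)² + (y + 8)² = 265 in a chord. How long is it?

3√106

Centre (9, −8), r² = 265. Perpendicular distance d from centre to line = |−53| / √106 = 53/√106.
Chord = 2√(r² − d²) = 2·√(477/2) = 3√106.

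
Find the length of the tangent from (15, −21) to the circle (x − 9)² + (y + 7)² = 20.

2√53

Centre (9, −7), r² = 20. |PO|² = (6)² + (−14)² = 232.
By the tangent–radius right angle, tangent length = √(|PO|² − r²) = √212 = 2√53.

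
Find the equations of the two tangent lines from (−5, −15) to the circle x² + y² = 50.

Write the tangent as mx − y + (−15 − m·(−5)) = 0 and set its distance from the centre to 5√2:
(5m − (15))² = 50(m² + 1)
m² + 6m − 7 = 0, so m = −7 or m = 1.
Through (−5, −15) these give 7x + y = −50 and x − y = 10.

7x + y = −50 and x − y = 10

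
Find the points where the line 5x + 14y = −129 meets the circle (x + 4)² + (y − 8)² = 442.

(−23, −1) and (5, −11)

Substitute y = (−129 − 5x)/14:
221x² + 3978x − 25415 = 0  ⟹  x² + 18x − 115 = 0
x = 5 or x = −23, giving (5, −11) and (−23, −1).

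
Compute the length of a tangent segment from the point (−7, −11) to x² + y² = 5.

With centre O = (0, 0), |OP|² = 170 and r² = 5.
By the tangent–radius right angle, tangent length = √(|PO|² − r²) = √165.

√165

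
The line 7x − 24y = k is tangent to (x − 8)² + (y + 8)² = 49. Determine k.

k = 73 or k = 423

For a tangent, require d(centre, line) = r = 7.
|7·8 − 24·(−8) − k| / √625 = 7
|k − (248)| = 7·25, so k = 423 or k = 73.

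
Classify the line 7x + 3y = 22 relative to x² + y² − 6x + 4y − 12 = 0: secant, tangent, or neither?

Substituting the line into the circle gives 58x² − 446x + 640 = 0.
Discriminant = (−446)² − 4·58·(640) = 50436 > 0.
Two real roots: the line is a secant.

secant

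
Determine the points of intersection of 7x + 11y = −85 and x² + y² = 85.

From the line, y = (−85 − 7x)/11. Substituting:
170x² + 1190x − 3060 = 0  ⟹  x² + 7x − 18 = 0
x = 2 or x = −9, giving (2, −9) and (−9, −2).

(−9, −2) and (2, −9)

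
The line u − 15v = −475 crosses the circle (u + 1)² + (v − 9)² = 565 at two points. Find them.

(−10, 31) and (5, 32)

Substitute v = (475 + u)/15:
226u² + 1130u − 11300 = 0  ⟹  u² + 5u − 50 = 0
u = 5 or u = −10, giving (5, 32) and (−10, 31).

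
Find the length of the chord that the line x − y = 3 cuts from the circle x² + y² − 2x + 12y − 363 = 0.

From the line, y = x − 3. Substituting:
2x² + 4x − 390 = 0  ⟹  x² + 2x − 195 = 0
x = 13 or x = −15, giving (13, 10) and (−15, −18).
Chord length = distance between (13, 10) and (−15, −18) = √1568 = 28√2.

28√2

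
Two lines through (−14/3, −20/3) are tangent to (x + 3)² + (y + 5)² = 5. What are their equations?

2x + y = −16 and x + 2y = −18

A line y − (−20/3) = m(x − (−14/3)) is tangent when its distance from (−3, −5) is √5:
(5/3m − (5/3))² = 5(m² + 1)
2m² + 5m + 2 = 0, so m = −2 or m = −1/2.
Through (−14/3, −20/3) these give 2x + y = −16 and x + 2y = −18.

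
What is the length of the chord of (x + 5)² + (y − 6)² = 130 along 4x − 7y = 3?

2√65

Centre (−5, 6), r² = 130. Perpendicular distance d from centre to line = |−65| / √65 = 65/√65.
Chord = 2√(r² − d²) = 2·√(65) = 2√65.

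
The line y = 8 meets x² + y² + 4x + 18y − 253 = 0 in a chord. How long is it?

14

Centre (−2, −9), r² = 338. Perpendicular distance d from centre to line = |−17| / √1 = 17.
Half the chord is √(r² − d²) = √(49), so the full chord is 14.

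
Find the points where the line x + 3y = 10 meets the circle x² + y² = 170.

(−11, 7) and (13, −1)

Express y = (10 − x)/3 and substitute into the circle:
10x² − 20x − 1430 = 0  ⟹  x² − 2x − 143 = 0
x = 13 or x = −11, giving (13, −1) and (−11, 7).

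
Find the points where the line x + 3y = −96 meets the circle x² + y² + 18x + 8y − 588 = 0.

Express y = (−96 − x)/3 and substitute into the circle:
10x² + 330x + 1620 = 0  ⟹  x² + 33x + 162 = 0
x = −6 or x = −27, giving (−6, −30) and (−27, −23).

(−27, −23) and (−6, −30)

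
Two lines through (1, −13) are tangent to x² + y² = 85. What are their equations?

Let a tangent through (1, −13) have slope m. Its distance from (0, 0) must equal √85:
[m·(−1) − (13)]² = 85(m² + 1)
42m² − 13m − 42 = 0, so m = −6/7 or m = 7/6.
With m = −6/7: 6x + 7y = −85. With m = 7/6: 7x − 6y = 85.

6x + 7y = −85 and 7x − 6y = 85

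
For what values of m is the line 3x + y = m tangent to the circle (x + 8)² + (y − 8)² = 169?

m = −16 ± 13√10

Tangency holds when the distance from the centre (−8, 8) to the line equals the radius 13:
|3·(−8) + 1·8 − m| / √10 = 13
|m − (−16)| = 13√10.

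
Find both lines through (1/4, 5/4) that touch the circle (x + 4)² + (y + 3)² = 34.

Let a tangent through (1/4, 5/4) have slope m. Its distance from (−4, −3) must equal √34:
[m·(−17/4) − (−17/4)]² = 34(m² + 1)
15m² + 34m + 15 = 0, so m = −3/5 or m = −5/3.
Through (1/4, 5/4) these give 3x + 5y = 7 and 5x + 3y = 5.

3x + 5y = 7 and 5x + 3y = 5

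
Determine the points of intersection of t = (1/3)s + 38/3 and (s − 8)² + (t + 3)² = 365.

From the line, t = (38 + s)/3. Substituting:
10s² − 50s − 500 = 0  ⟹  s² − 5s − 50 = 0
s = 10 or s = −5, giving (10, 16) and (−5, 11).

(−5, 11) and (10, 16)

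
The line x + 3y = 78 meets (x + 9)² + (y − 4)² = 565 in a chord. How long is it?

Express y = (78 − x)/3 and substitute into the circle:
10x² + 30x = 0  ⟹  x² + 3x = 0
x = 0 or x = −3, giving (0, 26) and (−3, 27).
Chord length = distance between (0, 26) and (−3, 27) = √10 = √10.

√10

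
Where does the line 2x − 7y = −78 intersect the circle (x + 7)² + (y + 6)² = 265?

Substitute y = (78 + 2x)/7:
53x² + 1166x + 3816 = 0  ⟹  x² + 22x + 72 = 0
x = −4 or x = −18, giving (−4, 10) and (−18, 6).

(−18, 6) and (−4, 10)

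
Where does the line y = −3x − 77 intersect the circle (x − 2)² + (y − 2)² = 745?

Substitute y = −3x − 77:
10x² + 470x + 5500 = 0  ⟹  x² + 47x + 550 = 0
x = −22 or x = −25, giving (−22, −11) and (−25, −2).

(−25, −2) and (−22, −11)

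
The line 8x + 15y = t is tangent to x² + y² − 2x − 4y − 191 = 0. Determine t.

The line touches the circle iff its distance from (1, 2) is 14:
|8·1 + 15·2 − t| / √289 = 14
|t − (38)| = 14·17, so t = 276 or t = −200.

t = −200 or t = 276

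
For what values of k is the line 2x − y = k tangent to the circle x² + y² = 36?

k = ±6√5

The line touches the circle iff its distance from (0, 0) is 6:
|2·0 − 1·0 − k| / √5 = 6
|k| = 6√5.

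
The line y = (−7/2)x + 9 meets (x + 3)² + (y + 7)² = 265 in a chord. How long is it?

The distance from (−3, −7) to the line is 53/√53, and r² = 265.
Half the chord is √(r² − d²) = √(212), so the full chord is 4√53.

4√53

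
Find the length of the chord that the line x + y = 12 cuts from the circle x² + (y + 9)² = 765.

33√2

Express y = −x + 12 and substitute into the circle:
2x² − 42x − 324 = 0  ⟹  x² − 21x − 162 = 0
x = 27 or x = −6, giving (27, −15) and (−6, 18).
|(27, −15) − (−6, 18)| = √((33)² + (−33)²) = 33√2.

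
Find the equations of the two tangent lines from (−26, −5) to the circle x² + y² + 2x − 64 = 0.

A line y − (−5) = m(x − (−26)) is tangent when its distance from (−1, 0) is √65:
[m·(25) − (5)]² = 65(m² + 1)
56m² − 25m − 4 = 0, so m = −1/8 or m = 4/7.
With m = −1/8: x + 8y = −66. With m = 4/7: 4x − 7y = −69.

x + 8y = −66 and 4x − 7y = −69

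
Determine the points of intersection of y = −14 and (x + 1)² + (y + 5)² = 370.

Express y = −14 and substitute into the circle:
x² + 2x − 288 = 0
x = 16 or x = −18, giving (16, −14) and (−18, −14).

(−18, −14) and (16, −14)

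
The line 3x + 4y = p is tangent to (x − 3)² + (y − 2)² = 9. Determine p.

p = 2 or p = 32

For a tangent, require d(centre, line) = r = 3.
|3·3 + 4·2 − p| / √25 = 3
|p − (17)| = 3·5, so p = 32 or p = 2.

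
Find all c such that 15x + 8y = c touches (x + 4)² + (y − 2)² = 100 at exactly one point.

c = −214 or c = 126

The line touches the circle iff its distance from (−4, 2) is 10:
|15·(−4) + 8·2 − c| / √289 = 10
|c − (−44)| = 10·17, so c = 126 or c = −214.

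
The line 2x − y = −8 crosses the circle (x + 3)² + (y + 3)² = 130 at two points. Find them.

(−10, −12) and (0, 8)

From the line, y = 2x + 8. Substituting:
5x² + 50x = 0  ⟹  x² + 10x = 0
x = 0 or x = −10, giving (0, 8) and (−10, −12).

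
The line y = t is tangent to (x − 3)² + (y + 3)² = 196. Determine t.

t = −17 or t = 11

For a tangent, require d(centre, line) = r = 14.
|0·3 + 1·(−3) − t| / √1 = 14
|t − (−3)| = 14, so t = 11 or t = −17.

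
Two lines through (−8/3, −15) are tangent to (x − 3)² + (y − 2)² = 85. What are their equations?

Write the tangent as mx − y + (−15 − m·(−8/3)) = 0 and set its distance from the centre to √85:
[m·(17/3) − (17)]² = 85(m² + 1)
14m² + 51m − 54 = 0, so m = −9/2 or m = 6/7.
With m = −9/2: 9x + 2y = −54. With m = 6/7: 6x − 7y = 89.

9x + 2y = −54 and 6x − 7y = 89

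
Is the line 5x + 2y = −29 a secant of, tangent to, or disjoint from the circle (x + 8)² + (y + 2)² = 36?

Centre (−8, −2), r² = 36. Distance² from centre to line = (−15)²/29 = 225/29.
Since d² < r², the line cuts the circle twice.

secant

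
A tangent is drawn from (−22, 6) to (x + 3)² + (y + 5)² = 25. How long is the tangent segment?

With centre O = (−3, −5), |OP|² = 482 and r² = 25.
Power of the point: PT² = |PO|² − r² = 457, so PT = √457.

√457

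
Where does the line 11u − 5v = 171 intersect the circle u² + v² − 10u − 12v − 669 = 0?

Substitute v = (−171 + 11u)/5:
146u² − 4672u + 22776 = 0  ⟹  u² − 32u + 156 = 0
u = 26 or u = 6, giving (26, 23) and (6, −21).

(6, −21) and (26, 23)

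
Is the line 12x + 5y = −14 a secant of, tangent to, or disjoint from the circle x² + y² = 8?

secant

Substituting the line into the circle gives 169x² + 336x − 4 = 0.
Δ = 112896 − (−2704) = 115600.
Two real roots: the line is a secant.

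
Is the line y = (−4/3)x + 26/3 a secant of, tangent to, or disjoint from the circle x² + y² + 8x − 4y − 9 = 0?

d² = (4·(−4) + 3·2 − (26))²/25 = 1296/25; r² = 29.
Since d² > r², the line lies outside the circle.

disjoint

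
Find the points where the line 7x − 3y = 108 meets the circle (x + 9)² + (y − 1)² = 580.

Substitute y = (−108 + 7x)/3:
58x² − 1392x + 7830 = 0  ⟹  x² − 24x + 135 = 0
x = 15 or x = 9, giving (15, −1) and (9, −15).

(9, −15) and (15, −1)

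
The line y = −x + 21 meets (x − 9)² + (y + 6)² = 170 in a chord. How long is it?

Express y = −x + 21 and substitute into the circle:
2x² − 72x + 640 = 0  ⟹  x² − 36x + 320 = 0
x = 20 or x = 16, giving (20, 1) and (16, 5).
Chord length = distance between (20, 1) and (16, 5) = √32 = 4√2.

4√2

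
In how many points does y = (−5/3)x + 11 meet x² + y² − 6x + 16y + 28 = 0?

Centre (3, −8), r² = 45. Distance² from centre to line = (−42)²/34 = 882/17.
Since d² > r², the line lies outside the circle.

0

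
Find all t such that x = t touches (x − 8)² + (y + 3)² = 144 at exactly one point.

For a tangent, require d(centre, line) = r = 12.
|1·8 + 0·(−3) − t| / √1 = 12
|t − (8)| = 12, so t = 20 or t = −4.

t = −4 or t = 20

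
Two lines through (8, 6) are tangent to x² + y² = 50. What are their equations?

x + 7y = 50 and 7x − y = 50

Let a tangent through (8, 6) have slope m. Its distance from (0, 0) must equal 5√2:
[m·(−8) − (−6)]² = 50(m² + 1)
7m² − 48m − 7 = 0, so m = −1/7 or m = 7.
With m = −1/7: x + 7y = 50. With m = 7: 7x − y = 50.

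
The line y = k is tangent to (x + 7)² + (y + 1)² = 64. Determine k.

Tangency holds when the distance from the centre (−7, −1) to the line equals the radius 8:
|0·(−7) + 1·(−1) − k| / √1 = 8
|k − (−1)| = 8, so k = 7 or k = −9.

k = −9 or k = 7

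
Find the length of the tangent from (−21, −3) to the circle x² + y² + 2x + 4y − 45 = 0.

3√39

With centre O = (−1, −2), |OP|² = 401 and r² = 50.
The tangent meets the radius at right angles, so tangent² = |PO|² − r² = 401 − 50 = 351.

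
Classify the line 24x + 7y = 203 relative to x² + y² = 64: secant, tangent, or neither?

neither

Substituting the line into the circle gives 625x² − 9744x + 38073 = 0.
Discriminant = (−9744)² − 4·625·(38073) = −236964 < 0.
No real roots: the line does not meet the circle.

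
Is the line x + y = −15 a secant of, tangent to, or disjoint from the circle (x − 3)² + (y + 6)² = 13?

d² = (1·3 + 1·(−6) − (−15))²/2 = 72; r² = 13.
Since d² > r², the line lies outside the circle.

disjoint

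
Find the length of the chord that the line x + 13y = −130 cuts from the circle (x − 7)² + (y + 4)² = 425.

The distance from (7, −4) to the line is 85/√170, and r² = 425.
Half the chord is √(r² − d²) = √(765/2), so the full chord is 3√170.

3√170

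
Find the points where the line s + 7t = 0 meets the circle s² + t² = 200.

(−14, 2) and (14, −2)

Express t = (−s)/7 and substitute into the circle:
50s² − 9800 = 0  ⟹  s² − 196 = 0
s = 14 or s = −14, giving (14, −2) and (−14, 2).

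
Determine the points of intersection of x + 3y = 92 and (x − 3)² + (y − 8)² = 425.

Substitute y = (92 − x)/3:
10x² − 190x + 880 = 0  ⟹  x² − 19x + 88 = 0
x = 11 or x = 8, giving (11, 27) and (8, 28).

(8, 28) and (11, 27)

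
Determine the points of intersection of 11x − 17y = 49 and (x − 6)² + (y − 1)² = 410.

(−11, −10) and (23, 12)

From the line, y = (−49 + 11x)/17. Substituting:
410x² − 4920x − 103730 = 0  ⟹  x² − 12x − 253 = 0
x = 23 or x = −11, giving (23, 12) and (−11, −10).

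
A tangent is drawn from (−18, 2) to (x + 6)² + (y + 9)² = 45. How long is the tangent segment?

With centre O = (−6, −9), |OP|² = 265 and r² = 45.
The tangent meets the radius at right angles, so tangent² = |PO|² − r² = 265 − 45 = 220.

2√55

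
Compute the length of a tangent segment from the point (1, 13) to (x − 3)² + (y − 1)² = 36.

4√7

With centre O = (3, 1), |OP|² = 148 and r² = 36.
By the tangent–radius right angle, tangent length = √(|PO|² − r²) = √112 = 4√7.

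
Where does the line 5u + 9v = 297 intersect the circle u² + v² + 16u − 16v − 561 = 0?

From the line, v = (297 − 5u)/9. Substituting:
106u² − 954u = 0  ⟹  u² − 9u = 0
u = 9 or u = 0, giving (9, 28) and (0, 33).

(0, 33) and (9, 28)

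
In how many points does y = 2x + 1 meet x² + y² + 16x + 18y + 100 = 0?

2

Substituting the line into the circle gives 5x² + 56x + 119 = 0.
Δ = 3136 − 2380 = 756.
Two real roots: the line is a secant.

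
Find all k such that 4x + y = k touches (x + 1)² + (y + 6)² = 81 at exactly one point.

The line touches the circle iff its distance from (−1, −6) is 9:
|4·(−1) + 1·(−6) − k| / √17 = 9
|k − (−10)| = 9√17.

k = −10 ± 9√17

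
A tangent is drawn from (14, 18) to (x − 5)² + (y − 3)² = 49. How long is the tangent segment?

With centre O = (5, 3), |OP|² = 306 and r² = 49.
Power of the point: PT² = |PO|² − r² = 257, so PT = √257.

√257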